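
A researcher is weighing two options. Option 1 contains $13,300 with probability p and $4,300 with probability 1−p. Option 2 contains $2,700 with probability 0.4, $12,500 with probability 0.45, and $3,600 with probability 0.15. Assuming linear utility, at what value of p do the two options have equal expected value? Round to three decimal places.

EV(Option 2) = 0.4 × 2700 + 0.45 × 12500 + 0.15 × 3600 = 1080 + 5625 + 540 = 7245
p·13300 + (1−p)·4300 = 7245
9000p + 4300 = 7245
p = (7245 − 4300) / 9000

p = 0.327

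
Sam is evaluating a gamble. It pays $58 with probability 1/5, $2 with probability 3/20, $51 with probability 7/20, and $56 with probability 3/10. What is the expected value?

EV = 1/5 × 58 + 3/20 × 2 + 7/20 × 51 + 3/10 × 56 = 11.6 + 0.3 + 17.85 + 16.8 = 46.55

$46.55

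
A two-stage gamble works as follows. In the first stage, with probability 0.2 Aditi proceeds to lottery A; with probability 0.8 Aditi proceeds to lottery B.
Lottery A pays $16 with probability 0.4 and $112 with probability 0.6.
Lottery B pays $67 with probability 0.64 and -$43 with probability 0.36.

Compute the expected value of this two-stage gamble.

EV(A) = 0.4 × 16 + 0.6 × 112 = 6.4 + 67.2 = 73.6
EV(B) = 0.64 × 67 + 0.36 × (-43) = 42.88 − 15.48 = 27.4
Overall = 0.2 × 73.6 + 0.8 × 27.4 = 14.72 + 21.92 = 36.64

$36.64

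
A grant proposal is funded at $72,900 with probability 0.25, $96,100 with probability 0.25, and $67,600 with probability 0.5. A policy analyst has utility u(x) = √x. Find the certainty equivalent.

$75,625

E[u] = 0.25·√72900 + 0.25·√96100 + 0.5·√67600 = 0.25·270 + 0.25·310 + 0.5·260 = 275
CE = (275)² = 75625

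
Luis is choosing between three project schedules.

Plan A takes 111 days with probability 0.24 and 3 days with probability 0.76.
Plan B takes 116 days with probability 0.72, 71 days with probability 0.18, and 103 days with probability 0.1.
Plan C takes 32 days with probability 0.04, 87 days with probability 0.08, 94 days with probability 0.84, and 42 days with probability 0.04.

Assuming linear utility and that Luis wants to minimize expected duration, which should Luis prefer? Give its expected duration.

Plan A (28.92 days)

Plan A = 0.24 × 111 + 0.76 × 3 = 26.64 + 2.28 = 28.92
Plan B = 0.72 × 116 + 0.18 × 71 + 0.1 × 103 = 83.52 + 12.78 + 10.3 = 106.6
Plan C = 0.04 × 32 + 0.08 × 87 + 0.84 × 94 + 0.04 × 42 = 1.28 + 6.96 + 78.96 + 1.68 = 88.88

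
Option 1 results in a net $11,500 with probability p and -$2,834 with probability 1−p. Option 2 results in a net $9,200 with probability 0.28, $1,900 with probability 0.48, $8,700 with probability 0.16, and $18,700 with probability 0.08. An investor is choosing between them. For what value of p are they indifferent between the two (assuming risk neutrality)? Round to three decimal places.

p = 0.643

EV(Option 2) = 0.28 × 9200 + 0.48 × 1900 + 0.16 × 8700 + 0.08 × 18700 = 2576 + 912 + 1392 + 1496 = 6376
p·11500 + (1−p)·(-2834) = 6376
14334p − 2834 = 6376
p = (6376 + 2834) / 14334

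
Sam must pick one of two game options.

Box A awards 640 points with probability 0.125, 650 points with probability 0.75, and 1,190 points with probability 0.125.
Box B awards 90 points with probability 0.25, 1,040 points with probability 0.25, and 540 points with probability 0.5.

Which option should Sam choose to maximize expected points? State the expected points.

Box A (716.25 points)

Box A = 0.125 × 640 + 0.75 × 650 + 0.125 × 1190 = 80 + 487.5 + 148.75 = 716.25
Box B = 0.25 × 90 + 0.25 × 1040 + 0.5 × 540 = 22.5 + 260 + 270 = 552.5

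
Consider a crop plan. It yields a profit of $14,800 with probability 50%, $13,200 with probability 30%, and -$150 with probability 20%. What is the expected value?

$11,330

EV = 0.5 × 14800 + 0.3 × 13200 + 0.2 × (-150) = 7400 + 3960 − 30 = 11330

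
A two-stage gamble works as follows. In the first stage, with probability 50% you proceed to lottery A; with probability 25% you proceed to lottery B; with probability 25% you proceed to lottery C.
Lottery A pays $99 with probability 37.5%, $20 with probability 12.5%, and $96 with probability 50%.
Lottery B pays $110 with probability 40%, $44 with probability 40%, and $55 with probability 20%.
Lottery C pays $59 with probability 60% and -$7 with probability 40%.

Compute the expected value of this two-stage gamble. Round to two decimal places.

$70.11

EV(A) = 0.375 × 99 + 0.125 × 20 + 0.5 × 96 = 37.125 + 2.5 + 48 = 87.625
EV(B) = 0.4 × 110 + 0.4 × 44 + 0.2 × 55 = 44 + 17.6 + 11 = 72.6
EV(C) = 0.6 × 59 + 0.4 × (-7) = 35.4 − 2.8 = 32.6
Overall = 0.5 × 87.625 + 0.25 × 72.6 + 0.25 × 32.6 = 43.8125 + 18.15 + 8.15 = 70.1125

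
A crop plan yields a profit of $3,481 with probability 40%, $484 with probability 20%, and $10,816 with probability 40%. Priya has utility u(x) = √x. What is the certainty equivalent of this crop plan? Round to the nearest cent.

$4,844.16

E[u] = 0.4·√3481 + 0.2·√484 + 0.4·√10816 = 0.4·59 + 0.2·22 + 0.4·104 = 69.6
CE = (69.6)² = 4844.16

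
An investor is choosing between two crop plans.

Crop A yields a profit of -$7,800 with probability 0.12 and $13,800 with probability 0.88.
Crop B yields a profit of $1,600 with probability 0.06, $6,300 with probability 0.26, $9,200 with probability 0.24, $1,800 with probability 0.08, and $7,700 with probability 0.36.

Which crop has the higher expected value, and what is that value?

Crop A = 0.12 × (-7800) + 0.88 × 13800 = -936 + 12144 = 11208
Crop B = 0.06 × 1600 + 0.26 × 6300 + 0.24 × 9200 + 0.08 × 1800 + 0.36 × 7700 = 96 + 1638 + 2208 + 144 + 2772 = 6858

Crop A ($11,208)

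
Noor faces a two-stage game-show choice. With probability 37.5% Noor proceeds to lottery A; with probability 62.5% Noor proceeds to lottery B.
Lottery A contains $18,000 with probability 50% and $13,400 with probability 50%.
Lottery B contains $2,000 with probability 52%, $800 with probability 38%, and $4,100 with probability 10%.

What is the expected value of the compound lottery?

EV(A) = 0.5 × 18000 + 0.5 × 13400 = 9000 + 6700 = 15700
EV(B) = 0.52 × 2000 + 0.38 × 800 + 0.1 × 4100 = 1040 + 304 + 410 = 1754
Overall = 0.375 × 15700 + 0.625 × 1754 = 5887.5 + 1096.25 = 6983.75

$6,983.75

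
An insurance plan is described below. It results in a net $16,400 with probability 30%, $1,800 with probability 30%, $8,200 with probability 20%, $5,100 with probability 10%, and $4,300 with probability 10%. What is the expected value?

$8,040

EV = 0.3 × 16400 + 0.3 × 1800 + 0.2 × 8200 + 0.1 × 5100 + 0.1 × 4300 = 4920 + 540 + 1640 + 510 + 430 = 8040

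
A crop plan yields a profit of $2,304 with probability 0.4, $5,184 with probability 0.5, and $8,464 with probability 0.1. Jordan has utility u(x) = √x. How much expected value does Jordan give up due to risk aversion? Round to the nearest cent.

$212.64

E[u] = 0.4·√2304 + 0.5·√5184 + 0.1·√8464 = 0.4·48 + 0.5·72 + 0.1·92 = 64.4
CE = (64.4)² = 4147.36
Risk premium = EV − CE = 4360 − 4147.36 = 212.64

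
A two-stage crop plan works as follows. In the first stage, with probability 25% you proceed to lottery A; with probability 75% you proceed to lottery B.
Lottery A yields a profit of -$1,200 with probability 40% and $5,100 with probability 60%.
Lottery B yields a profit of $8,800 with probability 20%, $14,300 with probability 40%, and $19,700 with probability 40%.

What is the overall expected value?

$12,165

EV(A) = 0.4 × (-1200) + 0.6 × 5100 = -480 + 3060 = 2580
EV(B) = 0.2 × 8800 + 0.4 × 14300 + 0.4 × 19700 = 1760 + 5720 + 7880 = 15360
Overall = 0.25 × 2580 + 0.75 × 15360 = 645 + 11520 = 12165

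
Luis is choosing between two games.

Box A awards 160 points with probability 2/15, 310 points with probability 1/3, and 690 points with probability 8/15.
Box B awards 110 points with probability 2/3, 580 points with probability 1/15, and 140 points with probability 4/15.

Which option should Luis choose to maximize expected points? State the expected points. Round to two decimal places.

Box A (492.67 points)

Box A = 2/15 × 160 + 1/3 × 310 + 8/15 × 690 = 21.3333 + 103.3333 + 368 = 492.6667
Box B = 2/3 × 110 + 1/15 × 580 + 4/15 × 140 = 73.3333 + 38.6667 + 37.3333 = 149.3333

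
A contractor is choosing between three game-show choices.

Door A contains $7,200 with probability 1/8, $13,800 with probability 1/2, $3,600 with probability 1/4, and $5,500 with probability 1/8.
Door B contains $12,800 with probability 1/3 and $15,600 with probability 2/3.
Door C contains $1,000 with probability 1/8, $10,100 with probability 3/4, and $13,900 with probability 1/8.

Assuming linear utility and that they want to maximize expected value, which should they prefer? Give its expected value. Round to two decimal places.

Door B ($14,666.67)

Door A = 1/8 × 7200 + 1/2 × 13800 + 1/4 × 3600 + 1/8 × 5500 = 900 + 6900 + 900 + 687.5 = 9387.5
Door B = 1/3 × 12800 + 2/3 × 15600 = 4266.6667 + 10400 = 14666.6667
Door C = 1/8 × 1000 + 3/4 × 10100 + 1/8 × 13900 = 125 + 7575 + 1737.5 = 9437.5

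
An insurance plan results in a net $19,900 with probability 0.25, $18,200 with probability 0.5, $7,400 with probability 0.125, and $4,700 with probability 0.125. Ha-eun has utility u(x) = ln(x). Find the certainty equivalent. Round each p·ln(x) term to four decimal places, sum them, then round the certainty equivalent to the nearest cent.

E[u] = 0.25·ln(19900) + 0.5·ln(18200) + 0.125·ln(7400) + 0.125·ln(4700) = 2.4746 + 4.9046 + 1.1137 + 1.0569 = 9.5498
CE = e^9.5498 ≈ 14041.89

$14,041.89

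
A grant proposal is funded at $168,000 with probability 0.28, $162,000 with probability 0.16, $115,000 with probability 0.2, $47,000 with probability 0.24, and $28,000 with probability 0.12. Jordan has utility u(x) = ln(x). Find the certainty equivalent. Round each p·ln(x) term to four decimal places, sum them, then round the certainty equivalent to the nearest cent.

$91,986.77

E[u] = 0.28·ln(168000) + 0.16·ln(162000) + 0.2·ln(115000) + 0.24·ln(47000) + 0.12·ln(28000) = 3.3689 + 1.9193 + 2.3305 + 2.5819 + 1.2288 = 11.4294
CE = e^11.4294 ≈ 91986.77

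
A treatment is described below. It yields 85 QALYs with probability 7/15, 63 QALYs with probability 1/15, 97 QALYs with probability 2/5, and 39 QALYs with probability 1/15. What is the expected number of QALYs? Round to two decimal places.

85.27 QALYs

EV = 7/15 × 85 + 1/15 × 63 + 2/5 × 97 + 1/15 × 39 = 39.6667 + 4.2 + 38.8 + 2.6 = 85.2667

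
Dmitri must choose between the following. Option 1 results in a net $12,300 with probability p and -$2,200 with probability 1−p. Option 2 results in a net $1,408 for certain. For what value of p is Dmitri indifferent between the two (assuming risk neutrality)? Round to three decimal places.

p·12300 + (1−p)·(-2200) = 1408
14500p − 2200 = 1408
p = (1408 + 2200) / 14500

p = 0.249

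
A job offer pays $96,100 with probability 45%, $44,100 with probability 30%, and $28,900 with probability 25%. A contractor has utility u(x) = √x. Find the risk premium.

E[u] = 0.45·√96100 + 0.3·√44100 + 0.25·√28900 = 0.45·310 + 0.3·210 + 0.25·170 = 245
CE = (245)² = 60025
Risk premium = EV − CE = 63700 − 60025 = 3675

$3,675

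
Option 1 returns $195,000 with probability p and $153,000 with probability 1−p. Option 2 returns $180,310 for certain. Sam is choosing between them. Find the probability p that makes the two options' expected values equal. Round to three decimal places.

p = 0.650

p·195000 + (1−p)·153000 = 180310
42000p + 153000 = 180310
p = (180310 − 153000) / 42000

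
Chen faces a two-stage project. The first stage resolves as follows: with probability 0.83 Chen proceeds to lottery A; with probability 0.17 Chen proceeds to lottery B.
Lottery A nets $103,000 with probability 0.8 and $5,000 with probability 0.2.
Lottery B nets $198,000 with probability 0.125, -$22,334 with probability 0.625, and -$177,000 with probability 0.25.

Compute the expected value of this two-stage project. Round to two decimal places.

$63,534.01

EV(A) = 0.8 × 103000 + 0.2 × 5000 = 82400 + 1000 = 83400
EV(B) = 0.125 × 198000 + 0.625 × (-22334) + 0.25 × (-177000) = 24750 − 13958.75 − 44250 = -33458.75
Overall = 0.83 × 83400 + 0.17 × (-33458.75) = 69222 − 5687.9875 = 63534.0125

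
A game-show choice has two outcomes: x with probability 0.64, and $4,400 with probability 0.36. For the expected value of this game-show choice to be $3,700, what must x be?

0.64·x + 0.36·4400 = 3700
0.64·x = 3700 − 1584 = 2116
x = 2116 / 0.64 = 3306.25

x = $3,306.25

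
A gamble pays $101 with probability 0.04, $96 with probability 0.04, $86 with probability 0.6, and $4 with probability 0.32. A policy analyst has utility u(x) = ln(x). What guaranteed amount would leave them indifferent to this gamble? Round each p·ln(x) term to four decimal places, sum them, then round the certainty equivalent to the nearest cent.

$32.57

E[u] = 0.04·ln(101) + 0.04·ln(96) + 0.6·ln(86) + 0.32·ln(4) = 0.1846 + 0.1826 + 2.6726 + 0.4436 = 3.4834
CE = e^3.4834 ≈ 32.57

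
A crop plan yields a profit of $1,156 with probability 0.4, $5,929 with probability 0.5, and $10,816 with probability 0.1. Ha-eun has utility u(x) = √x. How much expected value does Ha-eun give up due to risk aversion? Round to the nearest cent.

$602.25

E[u] = 0.4·√1156 + 0.5·√5929 + 0.1·√10816 = 0.4·34 + 0.5·77 + 0.1·104 = 62.5
CE = (62.5)² = 3906.25
Risk premium = EV − CE = 4508.5 − 3906.25 = 602.25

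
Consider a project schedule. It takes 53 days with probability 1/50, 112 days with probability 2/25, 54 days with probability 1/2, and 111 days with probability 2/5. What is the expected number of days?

EV = 1/50 × 53 + 2/25 × 112 + 1/2 × 54 + 2/5 × 111 = 1.06 + 8.96 + 27 + 44.4 = 81.42

81.42 days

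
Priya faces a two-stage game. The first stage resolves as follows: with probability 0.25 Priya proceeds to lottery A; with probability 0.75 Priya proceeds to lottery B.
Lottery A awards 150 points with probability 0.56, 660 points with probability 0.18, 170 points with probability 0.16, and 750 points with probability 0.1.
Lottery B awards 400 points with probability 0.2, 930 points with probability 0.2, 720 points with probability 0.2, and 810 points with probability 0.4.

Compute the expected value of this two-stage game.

EV(A) = 0.56 × 150 + 0.18 × 660 + 0.16 × 170 + 0.1 × 750 = 84 + 118.8 + 27.2 + 75 = 305
EV(B) = 0.2 × 400 + 0.2 × 930 + 0.2 × 720 + 0.4 × 810 = 80 + 186 + 144 + 324 = 734
Overall = 0.25 × 305 + 0.75 × 734 = 76.25 + 550.5 = 626.75

626.75 points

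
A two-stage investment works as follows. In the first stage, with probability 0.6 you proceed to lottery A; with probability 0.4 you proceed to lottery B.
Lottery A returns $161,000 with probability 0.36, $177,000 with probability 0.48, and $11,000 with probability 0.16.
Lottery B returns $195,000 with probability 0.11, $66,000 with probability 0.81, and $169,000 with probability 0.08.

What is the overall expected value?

$122,180

EV(A) = 0.36 × 161000 + 0.48 × 177000 + 0.16 × 11000 = 57960 + 84960 + 1760 = 144680
EV(B) = 0.11 × 195000 + 0.81 × 66000 + 0.08 × 169000 = 21450 + 53460 + 13520 = 88430
Overall = 0.6 × 144680 + 0.4 × 88430 = 86808 + 35372 = 122180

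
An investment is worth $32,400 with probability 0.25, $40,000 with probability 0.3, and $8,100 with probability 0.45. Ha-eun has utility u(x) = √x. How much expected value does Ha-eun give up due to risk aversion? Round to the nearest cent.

E[u] = 0.25·√32400 + 0.3·√40000 + 0.45·√8100 = 0.25·180 + 0.3·200 + 0.45·90 = 145.5
CE = (145.5)² = 21170.25
Risk premium = EV − CE = 23745 − 21170.25 = 2574.75

$2,574.75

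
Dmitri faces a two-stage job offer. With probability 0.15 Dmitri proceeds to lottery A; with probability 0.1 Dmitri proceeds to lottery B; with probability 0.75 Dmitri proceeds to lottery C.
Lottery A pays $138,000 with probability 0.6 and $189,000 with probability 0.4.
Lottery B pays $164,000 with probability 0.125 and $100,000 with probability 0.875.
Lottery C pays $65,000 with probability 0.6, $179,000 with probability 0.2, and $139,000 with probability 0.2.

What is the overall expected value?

EV(A) = 0.6 × 138000 + 0.4 × 189000 = 82800 + 75600 = 158400
EV(B) = 0.125 × 164000 + 0.875 × 100000 = 20500 + 87500 = 108000
EV(C) = 0.6 × 65000 + 0.2 × 179000 + 0.2 × 139000 = 39000 + 35800 + 27800 = 102600
Overall = 0.15 × 158400 + 0.1 × 108000 + 0.75 × 102600 = 23760 + 10800 + 76950 = 111510

$111,510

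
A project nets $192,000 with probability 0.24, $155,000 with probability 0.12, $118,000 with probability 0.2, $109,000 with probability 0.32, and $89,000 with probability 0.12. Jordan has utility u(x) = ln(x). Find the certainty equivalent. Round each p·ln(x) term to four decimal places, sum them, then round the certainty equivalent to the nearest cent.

$129,159.07

E[u] = 0.24·ln(192000) + 0.12·ln(155000) + 0.2·ln(118000) + 0.32·ln(109000) + 0.12·ln(89000) = 2.9197 + 1.4341 + 2.3357 + 3.7117 + 1.3676 = 11.7688
CE = e^11.7688 ≈ 129159.07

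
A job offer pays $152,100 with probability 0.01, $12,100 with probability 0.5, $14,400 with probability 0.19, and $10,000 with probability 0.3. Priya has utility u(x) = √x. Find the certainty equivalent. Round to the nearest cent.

E[u] = 0.01·√152100 + 0.5·√12100 + 0.19·√14400 + 0.3·√10000 = 0.01·390 + 0.5·110 + 0.19·120 + 0.3·100 = 111.7
CE = (111.7)² = 12476.89

$12,476.89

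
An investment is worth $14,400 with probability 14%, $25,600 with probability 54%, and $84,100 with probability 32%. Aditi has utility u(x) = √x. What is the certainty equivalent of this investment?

$38,416

E[u] = 0.14·√14400 + 0.54·√25600 + 0.32·√84100 = 0.14·120 + 0.54·160 + 0.32·290 = 196
CE = (196)² = 38416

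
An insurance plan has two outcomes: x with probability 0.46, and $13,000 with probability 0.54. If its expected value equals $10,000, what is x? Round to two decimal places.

x = $6,478.26

0.46·x + 0.54·13000 = 10000
0.46·x = 10000 − 7020 = 2980
x = 2980 / 0.46 = 6478.2609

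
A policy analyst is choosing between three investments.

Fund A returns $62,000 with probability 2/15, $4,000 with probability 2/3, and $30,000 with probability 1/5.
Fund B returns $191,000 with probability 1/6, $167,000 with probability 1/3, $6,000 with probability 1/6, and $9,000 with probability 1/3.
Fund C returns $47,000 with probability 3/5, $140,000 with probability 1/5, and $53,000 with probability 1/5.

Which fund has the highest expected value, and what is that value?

Fund A = 2/15 × 62000 + 2/3 × 4000 + 1/5 × 30000 = 8266.6667 + 2666.6667 + 6000 = 16933.3333
Fund B = 1/6 × 191000 + 1/3 × 167000 + 1/6 × 6000 + 1/3 × 9000 = 31833.3333 + 55666.6667 + 1000 + 3000 = 91500
Fund C = 3/5 × 47000 + 1/5 × 140000 + 1/5 × 53000 = 28200 + 28000 + 10600 = 66800

Fund B ($91,500)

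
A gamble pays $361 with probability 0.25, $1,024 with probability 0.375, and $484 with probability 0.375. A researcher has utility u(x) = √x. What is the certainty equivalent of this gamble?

E[u] = 0.25·√361 + 0.375·√1024 + 0.375·√484 = 0.25·19 + 0.375·32 + 0.375·22 = 25
CE = (25)² = 625

$625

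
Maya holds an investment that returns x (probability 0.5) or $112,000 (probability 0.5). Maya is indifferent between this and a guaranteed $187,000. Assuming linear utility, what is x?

0.5·x + 0.5·112000 = 187000
0.5·x = 187000 − 56000 = 131000
x = 131000 / 0.5 = 262000

x = $262,000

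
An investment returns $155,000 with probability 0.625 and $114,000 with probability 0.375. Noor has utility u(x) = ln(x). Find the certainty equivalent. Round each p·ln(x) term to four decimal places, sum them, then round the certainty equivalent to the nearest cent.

E[u] = 0.625·ln(155000) + 0.375·ln(114000) = 7.4695 + 4.3665 = 11.8360
CE = e^11.8360 ≈ 138136.83

$138,136.83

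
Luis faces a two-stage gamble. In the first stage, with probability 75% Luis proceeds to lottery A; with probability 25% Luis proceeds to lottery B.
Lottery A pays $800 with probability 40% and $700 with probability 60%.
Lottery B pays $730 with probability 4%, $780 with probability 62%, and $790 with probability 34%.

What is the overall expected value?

$750.35

EV(A) = 0.4 × 800 + 0.6 × 700 = 320 + 420 = 740
EV(B) = 0.04 × 730 + 0.62 × 780 + 0.34 × 790 = 29.2 + 483.6 + 268.6 = 781.4
Overall = 0.75 × 740 + 0.25 × 781.4 = 555 + 195.35 = 750.35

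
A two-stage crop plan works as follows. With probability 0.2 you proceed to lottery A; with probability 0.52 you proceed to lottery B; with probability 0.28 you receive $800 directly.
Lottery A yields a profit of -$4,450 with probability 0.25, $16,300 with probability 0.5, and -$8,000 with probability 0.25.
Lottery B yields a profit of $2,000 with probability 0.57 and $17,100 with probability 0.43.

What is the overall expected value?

EV(A) = 0.25 × (-4450) + 0.5 × 16300 + 0.25 × (-8000) = -1112.5 + 8150 − 2000 = 5037.5
EV(B) = 0.57 × 2000 + 0.43 × 17100 = 1140 + 7353 = 8493
Branch C: 800 (certain)
Overall = 0.2 × 5037.5 + 0.52 × 8493 + 0.28 × 800 = 1007.5 + 4416.36 + 224 = 5647.86

$5,647.86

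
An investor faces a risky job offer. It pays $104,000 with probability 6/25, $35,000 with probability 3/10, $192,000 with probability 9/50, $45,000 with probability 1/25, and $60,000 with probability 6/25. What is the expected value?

EV = 6/25 × 104000 + 3/10 × 35000 + 9/50 × 192000 + 1/25 × 45000 + 6/25 × 60000 = 24960 + 10500 + 34560 + 1800 + 14400 = 86220

$86,220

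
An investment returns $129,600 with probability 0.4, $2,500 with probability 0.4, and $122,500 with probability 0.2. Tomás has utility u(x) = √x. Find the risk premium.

E[u] = 0.4·√129600 + 0.4·√2500 + 0.2·√122500 = 0.4·360 + 0.4·50 + 0.2·350 = 234
CE = (234)² = 54756
Risk premium = EV − CE = 77340 − 54756 = 22584

$22,584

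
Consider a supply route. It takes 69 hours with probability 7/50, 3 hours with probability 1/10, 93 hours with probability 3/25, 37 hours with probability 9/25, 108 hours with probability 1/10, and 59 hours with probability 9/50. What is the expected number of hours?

EV = 7/50 × 69 + 1/10 × 3 + 3/25 × 93 + 9/25 × 37 + 1/10 × 108 + 9/50 × 59 = 9.66 + 0.3 + 11.16 + 13.32 + 10.8 + 10.62 = 55.86

55.86 hours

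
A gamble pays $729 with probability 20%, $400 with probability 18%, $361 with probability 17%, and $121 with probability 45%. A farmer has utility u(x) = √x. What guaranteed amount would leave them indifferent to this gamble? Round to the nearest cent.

$295.15

E[u] = 0.2·√729 + 0.18·√400 + 0.17·√361 + 0.45·√121 = 0.2·27 + 0.18·20 + 0.17·19 + 0.45·11 = 17.18
CE = (17.18)² = 295.1524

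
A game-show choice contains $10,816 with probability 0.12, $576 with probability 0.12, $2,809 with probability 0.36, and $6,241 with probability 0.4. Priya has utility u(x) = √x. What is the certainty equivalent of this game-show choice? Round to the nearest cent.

E[u] = 0.12·√10816 + 0.12·√576 + 0.36·√2809 + 0.4·√6241 = 0.12·104 + 0.12·24 + 0.36·53 + 0.4·79 = 66.04
CE = (66.04)² = 4361.2816

$4,361.28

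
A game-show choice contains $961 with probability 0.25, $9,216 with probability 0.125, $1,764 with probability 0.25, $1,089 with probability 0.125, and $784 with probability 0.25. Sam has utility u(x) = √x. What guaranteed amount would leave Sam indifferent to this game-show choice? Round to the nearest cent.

$1,711.89

E[u] = 0.25·√961 + 0.125·√9216 + 0.25·√1764 + 0.125·√1089 + 0.25·√784 = 0.25·31 + 0.125·96 + 0.25·42 + 0.125·33 + 0.25·28 = 41.375
CE = (41.375)² = 1711.890625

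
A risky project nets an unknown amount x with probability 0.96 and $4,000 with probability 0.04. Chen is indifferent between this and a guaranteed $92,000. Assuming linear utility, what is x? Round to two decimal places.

0.96·x + 0.04·4000 = 92000
0.96·x = 92000 − 160 = 91840
x = 91840 / 0.96 = 95666.6667

x = $95,666.67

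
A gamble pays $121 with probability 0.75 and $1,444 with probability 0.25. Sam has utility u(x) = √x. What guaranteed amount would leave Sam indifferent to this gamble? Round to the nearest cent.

$315.06

E[u] = 0.75·√121 + 0.25·√1444 = 0.75·11 + 0.25·38 = 17.75
CE = (17.75)² = 315.0625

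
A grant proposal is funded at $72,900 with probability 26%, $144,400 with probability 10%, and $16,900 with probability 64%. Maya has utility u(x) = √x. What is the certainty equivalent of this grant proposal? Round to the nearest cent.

E[u] = 0.26·√72900 + 0.1·√144400 + 0.64·√16900 = 0.26·270 + 0.1·380 + 0.64·130 = 191.4
CE = (191.4)² = 36633.96

$36,633.96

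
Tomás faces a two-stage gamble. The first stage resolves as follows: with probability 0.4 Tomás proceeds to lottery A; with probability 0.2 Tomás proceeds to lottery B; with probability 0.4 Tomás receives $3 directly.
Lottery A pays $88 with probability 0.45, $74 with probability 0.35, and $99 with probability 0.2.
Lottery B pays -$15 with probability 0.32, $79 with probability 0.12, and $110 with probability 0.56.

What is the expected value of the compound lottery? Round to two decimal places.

EV(A) = 0.45 × 88 + 0.35 × 74 + 0.2 × 99 = 39.6 + 25.9 + 19.8 = 85.3
EV(B) = 0.32 × (-15) + 0.12 × 79 + 0.56 × 110 = -4.8 + 9.48 + 61.6 = 66.28
Branch C: 3 (certain)
Overall = 0.4 × 85.3 + 0.2 × 66.28 + 0.4 × 3 = 34.12 + 13.256 + 1.2 = 48.576

$48.58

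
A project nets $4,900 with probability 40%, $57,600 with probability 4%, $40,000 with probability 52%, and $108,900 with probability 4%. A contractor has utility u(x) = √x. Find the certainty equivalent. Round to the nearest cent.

E[u] = 0.4·√4900 + 0.04·√57600 + 0.52·√40000 + 0.04·√108900 = 0.4·70 + 0.04·240 + 0.52·200 + 0.04·330 = 154.8
CE = (154.8)² = 23963.04

$23,963.04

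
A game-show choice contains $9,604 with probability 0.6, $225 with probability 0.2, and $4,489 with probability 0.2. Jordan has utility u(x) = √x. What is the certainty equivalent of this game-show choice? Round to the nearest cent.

$5,655.04

E[u] = 0.6·√9604 + 0.2·√225 + 0.2·√4489 = 0.6·98 + 0.2·15 + 0.2·67 = 75.2
CE = (75.2)² = 5655.04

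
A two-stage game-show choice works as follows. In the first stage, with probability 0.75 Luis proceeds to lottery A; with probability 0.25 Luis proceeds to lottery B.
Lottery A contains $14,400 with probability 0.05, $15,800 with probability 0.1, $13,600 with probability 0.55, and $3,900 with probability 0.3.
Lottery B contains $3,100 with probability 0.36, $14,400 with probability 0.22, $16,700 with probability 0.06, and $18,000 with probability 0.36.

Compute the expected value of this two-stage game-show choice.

$11,154

EV(A) = 0.05 × 14400 + 0.1 × 15800 + 0.55 × 13600 + 0.3 × 3900 = 720 + 1580 + 7480 + 1170 = 10950
EV(B) = 0.36 × 3100 + 0.22 × 14400 + 0.06 × 16700 + 0.36 × 18000 = 1116 + 3168 + 1002 + 6480 = 11766
Overall = 0.75 × 10950 + 0.25 × 11766 = 8212.5 + 2941.5 = 11154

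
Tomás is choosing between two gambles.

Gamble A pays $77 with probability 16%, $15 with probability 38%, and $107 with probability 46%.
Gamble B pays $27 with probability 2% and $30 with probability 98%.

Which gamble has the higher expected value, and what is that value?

Gamble A = 0.16 × 77 + 0.38 × 15 + 0.46 × 107 = 12.32 + 5.7 + 49.22 = 67.24
Gamble B = 0.02 × 27 + 0.98 × 30 = 0.54 + 29.4 = 29.94

Gamble A ($67.24)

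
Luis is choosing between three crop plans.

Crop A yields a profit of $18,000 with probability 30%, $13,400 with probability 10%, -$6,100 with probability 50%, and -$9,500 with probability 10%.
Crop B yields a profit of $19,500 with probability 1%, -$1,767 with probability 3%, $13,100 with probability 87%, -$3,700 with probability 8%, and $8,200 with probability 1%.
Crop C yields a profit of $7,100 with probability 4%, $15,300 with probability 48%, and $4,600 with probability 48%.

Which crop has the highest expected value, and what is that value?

Crop B ($11,324.99)

Crop A = 0.3 × 18000 + 0.1 × 13400 + 0.5 × (-6100) + 0.1 × (-9500) = 5400 + 1340 − 3050 − 950 = 2740
Crop B = 0.01 × 19500 + 0.03 × (-1767) + 0.87 × 13100 + 0.08 × (-3700) + 0.01 × 8200 = 195 − 53.01 + 11397 − 296 + 82 = 11324.99
Crop C = 0.04 × 7100 + 0.48 × 15300 + 0.48 × 4600 = 284 + 7344 + 2208 = 9836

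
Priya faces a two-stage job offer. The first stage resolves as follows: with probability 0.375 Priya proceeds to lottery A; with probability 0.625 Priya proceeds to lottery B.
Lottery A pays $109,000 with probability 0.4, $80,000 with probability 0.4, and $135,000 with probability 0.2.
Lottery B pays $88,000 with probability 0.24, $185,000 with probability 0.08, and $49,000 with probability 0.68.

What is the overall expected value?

EV(A) = 0.4 × 109000 + 0.4 × 80000 + 0.2 × 135000 = 43600 + 32000 + 27000 = 102600
EV(B) = 0.24 × 88000 + 0.08 × 185000 + 0.68 × 49000 = 21120 + 14800 + 33320 = 69240
Overall = 0.375 × 102600 + 0.625 × 69240 = 38475 + 43275 = 81750

$81,750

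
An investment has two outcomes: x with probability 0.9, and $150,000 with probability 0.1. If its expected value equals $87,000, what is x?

x = $80,000

0.9·x + 0.1·150000 = 87000
0.9·x = 87000 − 15000 = 72000
x = 72000 / 0.9 = 80000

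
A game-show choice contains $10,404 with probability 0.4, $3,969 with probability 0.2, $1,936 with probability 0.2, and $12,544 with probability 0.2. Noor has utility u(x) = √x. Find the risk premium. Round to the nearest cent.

E[u] = 0.4·√10404 + 0.2·√3969 + 0.2·√1936 + 0.2·√12544 = 0.4·102 + 0.2·63 + 0.2·44 + 0.2·112 = 84.6
CE = (84.6)² = 7157.16
Risk premium = EV − CE = 7851.4 − 7157.16 = 694.24

$694.24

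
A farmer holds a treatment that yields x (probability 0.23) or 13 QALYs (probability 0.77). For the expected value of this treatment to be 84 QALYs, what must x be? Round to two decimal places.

0.23·x + 0.77·13 = 84
0.23·x = 84 − 10.01 = 73.99
x = 73.99 / 0.23 = 321.6957

x = 321.70 QALYs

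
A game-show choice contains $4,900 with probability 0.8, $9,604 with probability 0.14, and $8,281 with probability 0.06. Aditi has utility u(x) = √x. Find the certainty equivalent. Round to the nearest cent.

E[u] = 0.8·√4900 + 0.14·√9604 + 0.06·√8281 = 0.8·70 + 0.14·98 + 0.06·91 = 75.18
CE = (75.18)² = 5652.0324

$5,652.03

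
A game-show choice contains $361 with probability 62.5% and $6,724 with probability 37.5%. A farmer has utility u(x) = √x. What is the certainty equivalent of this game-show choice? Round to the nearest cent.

E[u] = 0.625·√361 + 0.375·√6724 = 0.625·19 + 0.375·82 = 42.625
CE = (42.625)² = 1816.890625

$1,816.89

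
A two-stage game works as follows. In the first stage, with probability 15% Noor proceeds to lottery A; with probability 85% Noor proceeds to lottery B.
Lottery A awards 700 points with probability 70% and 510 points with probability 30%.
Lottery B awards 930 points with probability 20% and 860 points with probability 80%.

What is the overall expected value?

839.35 points

EV(A) = 0.7 × 700 + 0.3 × 510 = 490 + 153 = 643
EV(B) = 0.2 × 930 + 0.8 × 860 = 186 + 688 = 874
Overall = 0.15 × 643 + 0.85 × 874 = 96.45 + 742.9 = 839.35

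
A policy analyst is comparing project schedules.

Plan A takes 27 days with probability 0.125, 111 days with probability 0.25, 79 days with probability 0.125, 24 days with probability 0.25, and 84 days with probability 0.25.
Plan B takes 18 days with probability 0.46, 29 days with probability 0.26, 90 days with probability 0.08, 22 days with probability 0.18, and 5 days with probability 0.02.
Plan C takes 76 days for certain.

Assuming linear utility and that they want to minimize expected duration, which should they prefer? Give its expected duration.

Plan A = 0.125 × 27 + 0.25 × 111 + 0.125 × 79 + 0.25 × 24 + 0.25 × 84 = 3.375 + 27.75 + 9.875 + 6 + 21 = 68
Plan B = 0.46 × 18 + 0.26 × 29 + 0.08 × 90 + 0.18 × 22 + 0.02 × 5 = 8.28 + 7.54 + 7.2 + 3.96 + 0.1 = 27.08
Plan C: 76 (certain)

Plan B (27.08 days)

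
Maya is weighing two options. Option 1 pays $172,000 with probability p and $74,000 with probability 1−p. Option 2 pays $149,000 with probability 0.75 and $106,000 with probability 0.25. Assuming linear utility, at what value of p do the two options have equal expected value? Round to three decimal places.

EV(Option 2) = 0.75 × 149000 + 0.25 × 106000 = 111750 + 26500 = 138250
p·172000 + (1−p)·74000 = 138250
98000p + 74000 = 138250
p = (138250 − 74000) / 98000

p = 0.656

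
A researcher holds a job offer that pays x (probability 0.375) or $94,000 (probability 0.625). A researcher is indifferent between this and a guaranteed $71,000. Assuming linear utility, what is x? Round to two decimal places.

0.375·x + 0.625·94000 = 71000
0.375·x = 71000 − 58750 = 12250
x = 12250 / 0.375 = 32666.6667

x = $32,666.67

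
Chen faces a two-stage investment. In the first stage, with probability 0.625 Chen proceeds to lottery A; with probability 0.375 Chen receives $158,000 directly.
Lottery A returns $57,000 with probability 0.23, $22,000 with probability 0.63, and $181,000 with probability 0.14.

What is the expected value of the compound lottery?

$91,943.75

EV(A) = 0.23 × 57000 + 0.63 × 22000 + 0.14 × 181000 = 13110 + 13860 + 25340 = 52310
Branch B: 158000 (certain)
Overall = 0.625 × 52310 + 0.375 × 158000 = 32693.75 + 59250 = 91943.75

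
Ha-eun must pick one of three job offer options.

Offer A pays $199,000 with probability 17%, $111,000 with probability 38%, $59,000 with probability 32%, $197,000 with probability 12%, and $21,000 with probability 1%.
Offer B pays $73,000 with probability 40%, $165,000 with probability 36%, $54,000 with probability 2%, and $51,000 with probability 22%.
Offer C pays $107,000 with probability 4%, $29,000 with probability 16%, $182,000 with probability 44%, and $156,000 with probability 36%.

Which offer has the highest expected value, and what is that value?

Offer C ($145,160)

Offer A = 0.17 × 199000 + 0.38 × 111000 + 0.32 × 59000 + 0.12 × 197000 + 0.01 × 21000 = 33830 + 42180 + 18880 + 23640 + 210 = 118740
Offer B = 0.4 × 73000 + 0.36 × 165000 + 0.02 × 54000 + 0.22 × 51000 = 29200 + 59400 + 1080 + 11220 = 100900
Offer C = 0.04 × 107000 + 0.16 × 29000 + 0.44 × 182000 + 0.36 × 156000 = 4280 + 4640 + 80080 + 56160 = 145160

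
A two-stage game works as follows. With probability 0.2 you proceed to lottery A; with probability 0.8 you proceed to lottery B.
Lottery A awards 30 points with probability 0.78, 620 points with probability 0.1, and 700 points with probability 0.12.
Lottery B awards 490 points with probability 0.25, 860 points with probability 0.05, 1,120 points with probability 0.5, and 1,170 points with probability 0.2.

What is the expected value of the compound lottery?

EV(A) = 0.78 × 30 + 0.1 × 620 + 0.12 × 700 = 23.4 + 62 + 84 = 169.4
EV(B) = 0.25 × 490 + 0.05 × 860 + 0.5 × 1120 + 0.2 × 1170 = 122.5 + 43 + 560 + 234 = 959.5
Overall = 0.2 × 169.4 + 0.8 × 959.5 = 33.88 + 767.6 = 801.48

801.48 points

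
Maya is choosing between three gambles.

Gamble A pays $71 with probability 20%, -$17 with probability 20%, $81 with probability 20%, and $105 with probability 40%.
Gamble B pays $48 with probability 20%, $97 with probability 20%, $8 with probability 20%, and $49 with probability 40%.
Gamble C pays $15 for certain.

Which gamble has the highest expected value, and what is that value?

Gamble A ($69)

Gamble A = 0.2 × 71 + 0.2 × (-17) + 0.2 × 81 + 0.4 × 105 = 14.2 − 3.4 + 16.2 + 42 = 69
Gamble B = 0.2 × 48 + 0.2 × 97 + 0.2 × 8 + 0.4 × 49 = 9.6 + 19.4 + 1.6 + 19.6 = 50.2
Gamble C: 15 (certain)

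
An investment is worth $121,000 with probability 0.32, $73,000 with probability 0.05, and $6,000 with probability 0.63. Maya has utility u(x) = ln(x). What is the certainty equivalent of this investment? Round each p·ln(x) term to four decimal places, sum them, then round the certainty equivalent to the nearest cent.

$17,777.70

E[u] = 0.32·ln(121000) + 0.05·ln(73000) + 0.63·ln(6000) = 3.7451 + 0.5599 + 5.4807 = 9.7857
CE = e^9.7857 ≈ 17777.70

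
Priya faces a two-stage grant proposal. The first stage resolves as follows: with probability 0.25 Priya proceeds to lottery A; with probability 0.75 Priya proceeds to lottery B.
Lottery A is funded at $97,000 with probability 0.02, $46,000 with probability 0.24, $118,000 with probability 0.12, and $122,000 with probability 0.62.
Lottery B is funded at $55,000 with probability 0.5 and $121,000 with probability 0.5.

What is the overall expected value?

$91,695

EV(A) = 0.02 × 97000 + 0.24 × 46000 + 0.12 × 118000 + 0.62 × 122000 = 1940 + 11040 + 14160 + 75640 = 102780
EV(B) = 0.5 × 55000 + 0.5 × 121000 = 27500 + 60500 = 88000
Overall = 0.25 × 102780 + 0.75 × 88000 = 25695 + 66000 = 91695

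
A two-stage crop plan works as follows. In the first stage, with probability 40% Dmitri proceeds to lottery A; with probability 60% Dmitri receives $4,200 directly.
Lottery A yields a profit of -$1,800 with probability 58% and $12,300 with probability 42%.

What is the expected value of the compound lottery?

$4,168.80

EV(A) = 0.58 × (-1800) + 0.42 × 12300 = -1044 + 5166 = 4122
Branch B: 4200 (certain)
Overall = 0.4 × 4122 + 0.6 × 4200 = 1648.8 + 2520 = 4168.8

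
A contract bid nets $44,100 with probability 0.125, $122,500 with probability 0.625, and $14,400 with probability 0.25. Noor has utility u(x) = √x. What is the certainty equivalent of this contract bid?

$75,625

E[u] = 0.125·√44100 + 0.625·√122500 + 0.25·√14400 = 0.125·210 + 0.625·350 + 0.25·120 = 275
CE = (275)² = 75625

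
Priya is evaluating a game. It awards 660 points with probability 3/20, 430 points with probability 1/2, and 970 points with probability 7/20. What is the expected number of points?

653.5 points

EV = 3/20 × 660 + 1/2 × 430 + 7/20 × 970 = 99 + 215 + 339.5 = 653.5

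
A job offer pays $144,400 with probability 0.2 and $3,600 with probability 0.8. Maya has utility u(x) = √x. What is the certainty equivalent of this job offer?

$15,376

E[u] = 0.2·√144400 + 0.8·√3600 = 0.2·380 + 0.8·60 = 124
CE = (124)² = 15376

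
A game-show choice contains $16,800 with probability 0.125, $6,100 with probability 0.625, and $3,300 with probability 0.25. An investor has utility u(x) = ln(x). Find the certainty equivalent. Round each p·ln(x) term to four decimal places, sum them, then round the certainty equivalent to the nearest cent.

E[u] = 0.125·ln(16800) + 0.625·ln(6100) + 0.25·ln(3300) = 1.2161 + 5.4475 + 2.0254 = 8.6890
CE = e^8.6890 ≈ 5937.24

$5,937.24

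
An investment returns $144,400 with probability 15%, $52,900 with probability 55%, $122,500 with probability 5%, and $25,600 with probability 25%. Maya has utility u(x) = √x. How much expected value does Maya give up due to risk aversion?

E[u] = 0.15·√144400 + 0.55·√52900 + 0.05·√122500 + 0.25·√25600 = 0.15·380 + 0.55·230 + 0.05·350 + 0.25·160 = 241
CE = (241)² = 58081
Risk premium = EV − CE = 63280 − 58081 = 5199

$5,199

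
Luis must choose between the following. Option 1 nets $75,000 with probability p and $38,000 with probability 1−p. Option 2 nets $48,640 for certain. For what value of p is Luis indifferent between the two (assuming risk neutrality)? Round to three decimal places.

p·75000 + (1−p)·38000 = 48640
37000p + 38000 = 48640
p = (48640 − 38000) / 37000

p = 0.288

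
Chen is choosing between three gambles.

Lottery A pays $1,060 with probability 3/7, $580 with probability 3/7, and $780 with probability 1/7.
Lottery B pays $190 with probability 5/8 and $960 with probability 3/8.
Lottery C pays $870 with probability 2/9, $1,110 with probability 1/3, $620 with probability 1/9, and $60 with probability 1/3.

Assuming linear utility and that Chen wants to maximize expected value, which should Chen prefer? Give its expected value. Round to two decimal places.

Lottery A ($814.29)

Lottery A = 3/7 × 1060 + 3/7 × 580 + 1/7 × 780 = 454.2857 + 248.5714 + 111.4286 = 814.2857
Lottery B = 5/8 × 190 + 3/8 × 960 = 118.75 + 360 = 478.75
Lottery C = 2/9 × 870 + 1/3 × 1110 + 1/9 × 620 + 1/3 × 60 = 193.3333 + 370 + 68.8889 + 20 = 652.2222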